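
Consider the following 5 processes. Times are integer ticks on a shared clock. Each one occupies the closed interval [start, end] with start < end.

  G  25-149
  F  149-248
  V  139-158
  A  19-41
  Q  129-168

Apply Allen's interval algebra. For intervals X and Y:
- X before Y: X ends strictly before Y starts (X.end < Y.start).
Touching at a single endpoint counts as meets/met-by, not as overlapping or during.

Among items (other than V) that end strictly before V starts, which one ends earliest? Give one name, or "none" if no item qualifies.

A

Target V = [139, 158].
A [19, 41] → before → candidate.
F [149, 248] → overlapped-by → excluded.
G [25, 149] → overlaps → excluded.
Q [129, 168] → contains → excluded.
Among candidates, earliest end is 41 → A.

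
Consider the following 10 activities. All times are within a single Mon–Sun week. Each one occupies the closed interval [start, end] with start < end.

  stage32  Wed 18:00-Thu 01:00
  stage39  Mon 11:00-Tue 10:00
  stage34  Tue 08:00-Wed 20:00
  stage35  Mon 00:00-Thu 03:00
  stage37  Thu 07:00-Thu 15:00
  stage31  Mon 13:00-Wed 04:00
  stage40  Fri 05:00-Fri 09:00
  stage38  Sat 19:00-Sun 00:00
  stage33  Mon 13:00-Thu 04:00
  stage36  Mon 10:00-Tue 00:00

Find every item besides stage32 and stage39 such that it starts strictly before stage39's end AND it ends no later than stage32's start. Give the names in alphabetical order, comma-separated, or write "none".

stage31, stage36

Conditions: its start is strictly before stage39's end (X.start < Tue 10:00) AND its end is no later than stage32's start (X.end <= Wed 18:00).
stage31: start Mon 13:00 < Tue 10:00? ✓; end Wed 04:00 <= Wed 18:00? ✓ → yes.
stage33: start Mon 13:00 < Tue 10:00? ✓; end Thu 04:00 <= Wed 18:00? ✗ → no.
stage34: start Tue 08:00 < Tue 10:00? ✓; end Wed 20:00 <= Wed 18:00? ✗ → no.
stage35: start Mon 00:00 < Tue 10:00? ✓; end Thu 03:00 <= Wed 18:00? ✗ → no.
stage36: start Mon 10:00 < Tue 10:00? ✓; end Tue 00:00 <= Wed 18:00? ✓ → yes.
stage37: start Thu 07:00 < Tue 10:00? ✗; end Thu 15:00 <= Wed 18:00? ✗ → no.
stage38: start Sat 19:00 < Tue 10:00? ✗; end Sun 00:00 <= Wed 18:00? ✗ → no.
stage40: start Fri 05:00 < Tue 10:00? ✗; end Fri 09:00 <= Wed 18:00? ✗ → no.
Result: stage31, stage36.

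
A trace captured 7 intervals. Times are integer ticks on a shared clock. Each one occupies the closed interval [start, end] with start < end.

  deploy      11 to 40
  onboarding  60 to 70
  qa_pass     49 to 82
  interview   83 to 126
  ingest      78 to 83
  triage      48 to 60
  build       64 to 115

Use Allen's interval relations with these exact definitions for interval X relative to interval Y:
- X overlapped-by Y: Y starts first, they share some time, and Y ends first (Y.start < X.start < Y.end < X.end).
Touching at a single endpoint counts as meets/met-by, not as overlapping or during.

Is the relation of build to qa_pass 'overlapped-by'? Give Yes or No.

build = [64, 115], qa_pass = [49, 82].
Actual relation of build to qa_pass: overlapped-by.
Asked whether 'overlapped-by' holds → Yes.

Yes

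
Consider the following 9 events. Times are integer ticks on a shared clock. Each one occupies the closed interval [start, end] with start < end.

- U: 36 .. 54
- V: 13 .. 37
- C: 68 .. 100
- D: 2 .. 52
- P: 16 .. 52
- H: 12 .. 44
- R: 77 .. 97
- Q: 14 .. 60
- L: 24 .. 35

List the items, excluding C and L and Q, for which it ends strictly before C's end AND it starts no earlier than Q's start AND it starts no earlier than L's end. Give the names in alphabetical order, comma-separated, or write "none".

Conditions: its end is strictly before C's end (X.end < 100) AND its start is no earlier than Q's start (X.start >= 14) AND its start is no earlier than L's end (X.start >= 35).
D: end 52 < 100? ✓; start 2 >= 14? ✗; start 2 >= 35? ✗ → no.
H: end 44 < 100? ✓; start 12 >= 14? ✗; start 12 >= 35? ✗ → no.
P: end 52 < 100? ✓; start 16 >= 14? ✓; start 16 >= 35? ✗ → no.
R: end 97 < 100? ✓; start 77 >= 14? ✓; start 77 >= 35? ✓ → yes.
U: end 54 < 100? ✓; start 36 >= 14? ✓; start 36 >= 35? ✓ → yes.
V: end 37 < 100? ✓; start 13 >= 14? ✗; start 13 >= 35? ✗ → no.
Result: R, U.

R, U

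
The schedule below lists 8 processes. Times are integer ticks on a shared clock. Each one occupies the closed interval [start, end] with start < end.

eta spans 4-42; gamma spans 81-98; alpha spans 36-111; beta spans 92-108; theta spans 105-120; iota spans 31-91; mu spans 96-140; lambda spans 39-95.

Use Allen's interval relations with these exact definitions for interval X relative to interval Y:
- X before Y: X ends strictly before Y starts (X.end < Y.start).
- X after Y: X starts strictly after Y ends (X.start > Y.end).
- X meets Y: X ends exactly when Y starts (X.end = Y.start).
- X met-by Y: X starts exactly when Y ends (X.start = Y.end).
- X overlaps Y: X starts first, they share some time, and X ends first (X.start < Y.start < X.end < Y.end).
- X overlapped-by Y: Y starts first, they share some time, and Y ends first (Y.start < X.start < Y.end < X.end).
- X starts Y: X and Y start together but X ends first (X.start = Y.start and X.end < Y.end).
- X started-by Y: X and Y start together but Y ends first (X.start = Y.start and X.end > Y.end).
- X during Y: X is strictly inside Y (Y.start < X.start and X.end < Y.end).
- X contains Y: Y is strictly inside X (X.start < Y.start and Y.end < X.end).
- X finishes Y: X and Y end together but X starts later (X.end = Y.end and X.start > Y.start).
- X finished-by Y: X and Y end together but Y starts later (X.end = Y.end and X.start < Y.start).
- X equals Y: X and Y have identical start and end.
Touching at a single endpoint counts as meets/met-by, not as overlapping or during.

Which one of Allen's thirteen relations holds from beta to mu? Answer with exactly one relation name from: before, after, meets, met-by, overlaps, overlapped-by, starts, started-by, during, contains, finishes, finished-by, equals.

overlaps

beta = [92, 108]; mu = [96, 140].
Compare endpoints: beta.start < mu.start, beta.start < mu.end, beta.end > mu.start, beta.end < mu.end.
That pattern is 'overlaps'.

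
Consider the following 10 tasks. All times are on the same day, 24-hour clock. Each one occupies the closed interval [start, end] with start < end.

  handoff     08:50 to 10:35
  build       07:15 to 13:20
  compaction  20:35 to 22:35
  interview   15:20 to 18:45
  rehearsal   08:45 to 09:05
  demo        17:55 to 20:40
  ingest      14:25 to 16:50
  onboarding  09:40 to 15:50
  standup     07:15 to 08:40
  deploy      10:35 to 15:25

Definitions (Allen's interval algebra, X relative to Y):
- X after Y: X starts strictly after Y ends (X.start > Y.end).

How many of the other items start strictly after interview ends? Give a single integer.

Target interview = [15:20, 18:45].
build [07:15, 13:20] → before → no.
compaction [20:35, 22:35] → after → counts.
demo [17:55, 20:40] → overlapped-by → no.
deploy [10:35, 15:25] → overlaps → no.
handoff [08:50, 10:35] → before → no.
ingest [14:25, 16:50] → overlaps → no.
onboarding [09:40, 15:50] → overlaps → no.
rehearsal [08:45, 09:05] → before → no.
standup [07:15, 08:40] → before → no.
Total: 1.

1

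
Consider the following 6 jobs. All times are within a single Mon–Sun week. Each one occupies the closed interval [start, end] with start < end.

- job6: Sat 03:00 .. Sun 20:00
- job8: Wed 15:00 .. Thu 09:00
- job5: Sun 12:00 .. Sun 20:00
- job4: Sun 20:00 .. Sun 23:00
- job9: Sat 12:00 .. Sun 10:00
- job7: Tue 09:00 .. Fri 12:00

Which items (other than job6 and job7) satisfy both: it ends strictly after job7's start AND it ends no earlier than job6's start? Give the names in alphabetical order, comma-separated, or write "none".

job4, job5, job9

Conditions: its end is strictly after job7's start (X.end > Tue 09:00) AND its end is no earlier than job6's start (X.end >= Sat 03:00).
job4: end Sun 23:00 > Tue 09:00? ✓; end Sun 23:00 >= Sat 03:00? ✓ → yes.
job5: end Sun 20:00 > Tue 09:00? ✓; end Sun 20:00 >= Sat 03:00? ✓ → yes.
job8: end Thu 09:00 > Tue 09:00? ✓; end Thu 09:00 >= Sat 03:00? ✗ → no.
job9: end Sun 10:00 > Tue 09:00? ✓; end Sun 10:00 >= Sat 03:00? ✓ → yes.
Result: job4, job5, job9.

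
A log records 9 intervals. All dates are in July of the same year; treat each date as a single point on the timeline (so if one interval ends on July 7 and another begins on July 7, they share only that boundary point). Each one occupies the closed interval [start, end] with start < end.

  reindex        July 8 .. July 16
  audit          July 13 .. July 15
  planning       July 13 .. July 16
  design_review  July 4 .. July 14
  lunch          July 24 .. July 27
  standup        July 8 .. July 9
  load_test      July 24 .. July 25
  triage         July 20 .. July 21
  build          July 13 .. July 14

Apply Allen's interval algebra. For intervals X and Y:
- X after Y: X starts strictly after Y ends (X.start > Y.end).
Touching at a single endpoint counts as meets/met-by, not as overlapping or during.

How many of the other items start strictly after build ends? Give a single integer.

3

Target build = [July 13, July 14].
audit [July 13, July 15] → started-by → no.
design_review [July 4, July 14] → finished-by → no.
load_test [July 24, July 25] → after → counts.
lunch [July 24, July 27] → after → counts.
planning [July 13, July 16] → started-by → no.
reindex [July 8, July 16] → contains → no.
standup [July 8, July 9] → before → no.
triage [July 20, July 21] → after → counts.
Total: 3.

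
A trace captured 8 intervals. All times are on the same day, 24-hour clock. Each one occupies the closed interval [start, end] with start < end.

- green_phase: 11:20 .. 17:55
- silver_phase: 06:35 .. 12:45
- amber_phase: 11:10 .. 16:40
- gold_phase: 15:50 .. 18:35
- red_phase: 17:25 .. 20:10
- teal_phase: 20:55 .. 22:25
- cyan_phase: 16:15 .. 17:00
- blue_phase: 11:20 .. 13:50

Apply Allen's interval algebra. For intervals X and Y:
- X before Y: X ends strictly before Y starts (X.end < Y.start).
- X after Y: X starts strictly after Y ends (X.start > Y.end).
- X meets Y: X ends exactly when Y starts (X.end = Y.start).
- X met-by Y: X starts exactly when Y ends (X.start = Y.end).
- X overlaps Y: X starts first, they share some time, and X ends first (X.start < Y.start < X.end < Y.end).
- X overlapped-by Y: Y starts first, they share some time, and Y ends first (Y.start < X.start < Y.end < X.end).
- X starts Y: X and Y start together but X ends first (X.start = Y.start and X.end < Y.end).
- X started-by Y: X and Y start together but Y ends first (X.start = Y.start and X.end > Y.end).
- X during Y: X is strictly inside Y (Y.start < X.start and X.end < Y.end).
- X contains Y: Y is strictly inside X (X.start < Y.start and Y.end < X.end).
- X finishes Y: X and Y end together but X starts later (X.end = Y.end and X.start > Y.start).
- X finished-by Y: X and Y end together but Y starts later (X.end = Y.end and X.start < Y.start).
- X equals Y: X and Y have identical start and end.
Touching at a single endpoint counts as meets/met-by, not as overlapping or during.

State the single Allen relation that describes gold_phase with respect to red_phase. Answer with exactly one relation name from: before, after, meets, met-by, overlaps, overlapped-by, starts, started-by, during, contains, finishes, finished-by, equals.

gold_phase = [15:50, 18:35]; red_phase = [17:25, 20:10].
Compare endpoints: gold_phase.start < red_phase.start, gold_phase.start < red_phase.end, gold_phase.end > red_phase.start, gold_phase.end < red_phase.end.
That pattern is 'overlaps'.

overlaps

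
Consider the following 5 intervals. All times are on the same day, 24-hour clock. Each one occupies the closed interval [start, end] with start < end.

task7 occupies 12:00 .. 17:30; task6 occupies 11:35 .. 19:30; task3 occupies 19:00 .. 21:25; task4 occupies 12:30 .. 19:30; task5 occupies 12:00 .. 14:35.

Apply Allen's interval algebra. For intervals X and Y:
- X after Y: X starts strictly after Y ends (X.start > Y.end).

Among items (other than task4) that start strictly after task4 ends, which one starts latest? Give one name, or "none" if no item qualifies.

Target task4 = [12:30, 19:30].
task3 [19:00, 21:25] → overlapped-by → excluded.
task5 [12:00, 14:35] → overlaps → excluded.
task6 [11:35, 19:30] → finished-by → excluded.
task7 [12:00, 17:30] → overlaps → excluded.
No candidates → none.

none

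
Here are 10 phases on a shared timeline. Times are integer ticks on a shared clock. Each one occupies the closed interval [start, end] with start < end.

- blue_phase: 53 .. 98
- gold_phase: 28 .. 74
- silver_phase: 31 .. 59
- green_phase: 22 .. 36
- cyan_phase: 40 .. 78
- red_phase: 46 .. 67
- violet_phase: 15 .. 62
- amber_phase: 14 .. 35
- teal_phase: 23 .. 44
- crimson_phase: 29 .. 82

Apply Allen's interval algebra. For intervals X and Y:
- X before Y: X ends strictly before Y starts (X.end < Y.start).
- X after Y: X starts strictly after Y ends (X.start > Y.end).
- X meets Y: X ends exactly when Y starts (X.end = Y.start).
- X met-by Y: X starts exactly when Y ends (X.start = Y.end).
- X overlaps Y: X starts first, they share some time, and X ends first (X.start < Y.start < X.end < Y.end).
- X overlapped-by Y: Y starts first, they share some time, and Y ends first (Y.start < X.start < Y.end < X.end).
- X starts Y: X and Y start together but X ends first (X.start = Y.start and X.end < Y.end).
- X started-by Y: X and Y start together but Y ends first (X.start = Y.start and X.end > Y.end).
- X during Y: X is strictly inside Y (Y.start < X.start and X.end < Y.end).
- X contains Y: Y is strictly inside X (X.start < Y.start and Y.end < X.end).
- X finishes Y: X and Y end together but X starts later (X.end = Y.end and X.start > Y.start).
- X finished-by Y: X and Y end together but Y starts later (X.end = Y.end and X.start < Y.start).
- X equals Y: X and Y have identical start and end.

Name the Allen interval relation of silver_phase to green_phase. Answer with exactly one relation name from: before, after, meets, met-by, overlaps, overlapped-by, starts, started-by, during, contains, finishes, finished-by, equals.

silver_phase = [31, 59]; green_phase = [22, 36].
Compare endpoints: silver_phase.start > green_phase.start, silver_phase.start < green_phase.end, silver_phase.end > green_phase.start, silver_phase.end > green_phase.end.
That pattern is 'overlapped-by'.

overlapped-by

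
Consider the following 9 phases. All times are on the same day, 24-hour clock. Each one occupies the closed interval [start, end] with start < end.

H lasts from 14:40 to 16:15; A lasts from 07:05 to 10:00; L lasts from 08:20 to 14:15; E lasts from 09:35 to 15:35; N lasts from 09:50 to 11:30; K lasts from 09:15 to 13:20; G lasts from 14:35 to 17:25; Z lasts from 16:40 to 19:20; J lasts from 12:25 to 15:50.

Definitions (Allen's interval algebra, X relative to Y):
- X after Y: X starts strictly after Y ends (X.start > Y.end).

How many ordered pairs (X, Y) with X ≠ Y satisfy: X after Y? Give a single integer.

Checking all 72 ordered pairs for relation 'after'; matching pairs in alphabetical order:
(G, A): G after A ✓
(G, K): G after K ✓
(G, L): G after L ✓
(G, N): G after N ✓
(H, A): H after A ✓
(H, K): H after K ✓
(H, L): H after L ✓
(H, N): H after N ✓
(J, A): J after A ✓
(J, N): J after N ✓
(Z, A): Z after A ✓
(Z, E): Z after E ✓
(Z, H): Z after H ✓
(Z, J): Z after J ✓
(Z, K): Z after K ✓
(Z, L): Z after L ✓
(Z, N): Z after N ✓
Count: 17.

17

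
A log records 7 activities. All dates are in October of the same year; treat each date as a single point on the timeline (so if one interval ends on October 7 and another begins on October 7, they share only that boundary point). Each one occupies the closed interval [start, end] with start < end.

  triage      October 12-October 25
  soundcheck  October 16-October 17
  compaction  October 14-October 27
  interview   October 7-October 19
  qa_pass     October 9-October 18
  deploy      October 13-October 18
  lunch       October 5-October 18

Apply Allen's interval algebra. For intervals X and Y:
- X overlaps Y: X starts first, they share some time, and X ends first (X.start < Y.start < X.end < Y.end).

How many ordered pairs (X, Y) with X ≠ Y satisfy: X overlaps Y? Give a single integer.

9

Checking all 42 ordered pairs for relation 'overlaps'; matching pairs in alphabetical order:
(deploy, compaction): deploy overlaps compaction ✓
(interview, compaction): interview overlaps compaction ✓
(interview, triage): interview overlaps triage ✓
(lunch, compaction): lunch overlaps compaction ✓
(lunch, interview): lunch overlaps interview ✓
(lunch, triage): lunch overlaps triage ✓
(qa_pass, compaction): qa_pass overlaps compaction ✓
(qa_pass, triage): qa_pass overlaps triage ✓
(triage, compaction): triage overlaps compaction ✓
Count: 9.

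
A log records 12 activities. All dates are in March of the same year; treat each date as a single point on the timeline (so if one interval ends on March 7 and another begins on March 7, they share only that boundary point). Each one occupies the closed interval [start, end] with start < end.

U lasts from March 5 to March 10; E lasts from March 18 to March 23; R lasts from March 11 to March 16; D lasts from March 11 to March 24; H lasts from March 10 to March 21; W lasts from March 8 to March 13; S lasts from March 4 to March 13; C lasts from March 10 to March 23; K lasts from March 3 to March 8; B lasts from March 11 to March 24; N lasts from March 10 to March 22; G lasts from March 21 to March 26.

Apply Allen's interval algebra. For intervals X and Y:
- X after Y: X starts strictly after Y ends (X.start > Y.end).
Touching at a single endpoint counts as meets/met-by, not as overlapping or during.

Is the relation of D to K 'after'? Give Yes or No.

D = [March 11, March 24], K = [March 3, March 8].
Actual relation of D to K: after.
Asked whether 'after' holds → Yes.

Yes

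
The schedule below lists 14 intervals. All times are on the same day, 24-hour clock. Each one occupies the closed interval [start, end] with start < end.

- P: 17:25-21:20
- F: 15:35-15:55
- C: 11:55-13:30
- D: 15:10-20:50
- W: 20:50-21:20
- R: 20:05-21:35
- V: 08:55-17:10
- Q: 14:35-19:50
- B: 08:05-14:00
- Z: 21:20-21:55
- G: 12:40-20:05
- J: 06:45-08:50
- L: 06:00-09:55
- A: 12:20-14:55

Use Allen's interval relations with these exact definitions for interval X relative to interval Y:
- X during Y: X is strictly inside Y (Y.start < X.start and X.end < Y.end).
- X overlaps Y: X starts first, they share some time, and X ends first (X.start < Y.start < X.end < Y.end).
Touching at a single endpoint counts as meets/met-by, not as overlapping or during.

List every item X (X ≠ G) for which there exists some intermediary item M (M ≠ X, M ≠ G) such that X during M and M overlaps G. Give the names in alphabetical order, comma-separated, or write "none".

A, C, F

Target G = [12:40, 20:05].
Intermediaries M with M overlaps G: A, B, C, V.
Via A — items with X during A: none.
Via B — items with X during B: C.
Via C — items with X during C: none.
Via V — items with X during V: A, C, F.
Union: A, C, F.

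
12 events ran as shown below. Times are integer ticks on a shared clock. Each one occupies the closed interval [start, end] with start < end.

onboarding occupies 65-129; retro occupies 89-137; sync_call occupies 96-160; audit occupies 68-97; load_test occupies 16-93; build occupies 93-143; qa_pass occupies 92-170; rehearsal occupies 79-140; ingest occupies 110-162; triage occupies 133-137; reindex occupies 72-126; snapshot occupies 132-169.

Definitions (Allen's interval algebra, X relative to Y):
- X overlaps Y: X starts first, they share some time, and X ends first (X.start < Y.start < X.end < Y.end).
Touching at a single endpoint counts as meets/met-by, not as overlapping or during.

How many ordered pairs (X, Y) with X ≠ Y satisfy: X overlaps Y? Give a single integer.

Checking all 132 ordered pairs for relation 'overlaps'; matching pairs in alphabetical order:
(audit, build): audit overlaps build ✓
(audit, qa_pass): audit overlaps qa_pass ✓
(audit, rehearsal): audit overlaps rehearsal ✓
(audit, reindex): audit overlaps reindex ✓
(audit, retro): audit overlaps retro ✓
(audit, sync_call): audit overlaps sync_call ✓
(build, ingest): build overlaps ingest ✓
(build, snapshot): build overlaps snapshot ✓
(build, sync_call): build overlaps sync_call ✓
(ingest, snapshot): ingest overlaps snapshot ✓
(load_test, audit): load_test overlaps audit ✓
(load_test, onboarding): load_test overlaps onboarding ✓
(load_test, qa_pass): load_test overlaps qa_pass ✓
(load_test, rehearsal): load_test overlaps rehearsal ✓
(load_test, reindex): load_test overlaps reindex ✓
(load_test, retro): load_test overlaps retro ✓
(onboarding, build): onboarding overlaps build ✓
(onboarding, ingest): onboarding overlaps ingest ✓
(onboarding, qa_pass): onboarding overlaps qa_pass ✓
(onboarding, rehearsal): onboarding overlaps rehearsal ✓
(onboarding, retro): onboarding overlaps retro ✓
(onboarding, sync_call): onboarding overlaps sync_call ✓
(rehearsal, build): rehearsal overlaps build ✓
(rehearsal, ingest): rehearsal overlaps ingest ✓
... plus 16 further pairs not listed.
Count: 40.

40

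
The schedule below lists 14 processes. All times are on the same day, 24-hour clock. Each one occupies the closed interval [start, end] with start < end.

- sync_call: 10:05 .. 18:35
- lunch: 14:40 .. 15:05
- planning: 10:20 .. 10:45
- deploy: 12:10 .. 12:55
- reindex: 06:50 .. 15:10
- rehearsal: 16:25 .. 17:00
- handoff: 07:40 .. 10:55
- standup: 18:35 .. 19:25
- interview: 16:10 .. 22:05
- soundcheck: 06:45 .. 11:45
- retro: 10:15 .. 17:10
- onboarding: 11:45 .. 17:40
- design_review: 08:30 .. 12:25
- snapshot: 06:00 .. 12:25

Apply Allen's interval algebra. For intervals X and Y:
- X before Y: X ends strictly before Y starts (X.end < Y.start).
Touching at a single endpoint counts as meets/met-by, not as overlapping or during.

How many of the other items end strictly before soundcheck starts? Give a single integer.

0

Target soundcheck = [06:45, 11:45].
deploy [12:10, 12:55] → after → no.
design_review [08:30, 12:25] → overlapped-by → no.
handoff [07:40, 10:55] → during → no.
interview [16:10, 22:05] → after → no.
lunch [14:40, 15:05] → after → no.
onboarding [11:45, 17:40] → met-by → no.
planning [10:20, 10:45] → during → no.
rehearsal [16:25, 17:00] → after → no.
reindex [06:50, 15:10] → overlapped-by → no.
retro [10:15, 17:10] → overlapped-by → no.
snapshot [06:00, 12:25] → contains → no.
standup [18:35, 19:25] → after → no.
sync_call [10:05, 18:35] → overlapped-by → no.
Total: 0.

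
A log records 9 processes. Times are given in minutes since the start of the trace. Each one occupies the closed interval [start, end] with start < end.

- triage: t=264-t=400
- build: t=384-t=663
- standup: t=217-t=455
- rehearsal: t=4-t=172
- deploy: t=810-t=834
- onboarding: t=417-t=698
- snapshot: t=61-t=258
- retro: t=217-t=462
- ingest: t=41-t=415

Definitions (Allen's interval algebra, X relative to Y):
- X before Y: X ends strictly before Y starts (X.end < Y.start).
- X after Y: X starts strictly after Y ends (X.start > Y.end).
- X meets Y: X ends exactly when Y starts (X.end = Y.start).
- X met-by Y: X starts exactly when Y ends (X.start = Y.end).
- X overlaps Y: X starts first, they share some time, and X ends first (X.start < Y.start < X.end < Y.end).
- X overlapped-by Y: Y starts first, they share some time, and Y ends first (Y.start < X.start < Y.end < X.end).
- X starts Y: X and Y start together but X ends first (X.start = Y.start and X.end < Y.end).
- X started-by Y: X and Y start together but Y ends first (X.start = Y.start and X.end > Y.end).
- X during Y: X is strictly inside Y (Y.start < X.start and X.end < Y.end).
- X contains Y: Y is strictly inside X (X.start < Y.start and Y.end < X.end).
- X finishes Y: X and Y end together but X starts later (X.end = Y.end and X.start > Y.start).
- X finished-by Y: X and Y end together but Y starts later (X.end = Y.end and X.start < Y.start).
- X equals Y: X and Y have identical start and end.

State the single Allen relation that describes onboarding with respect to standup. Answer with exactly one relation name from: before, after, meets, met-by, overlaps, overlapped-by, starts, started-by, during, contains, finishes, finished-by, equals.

overlapped-by

onboarding = [t=417, t=698]; standup = [t=217, t=455].
Compare endpoints: onboarding.start > standup.start, onboarding.start < standup.end, onboarding.end > standup.start, onboarding.end > standup.end.
That pattern is 'overlapped-by'.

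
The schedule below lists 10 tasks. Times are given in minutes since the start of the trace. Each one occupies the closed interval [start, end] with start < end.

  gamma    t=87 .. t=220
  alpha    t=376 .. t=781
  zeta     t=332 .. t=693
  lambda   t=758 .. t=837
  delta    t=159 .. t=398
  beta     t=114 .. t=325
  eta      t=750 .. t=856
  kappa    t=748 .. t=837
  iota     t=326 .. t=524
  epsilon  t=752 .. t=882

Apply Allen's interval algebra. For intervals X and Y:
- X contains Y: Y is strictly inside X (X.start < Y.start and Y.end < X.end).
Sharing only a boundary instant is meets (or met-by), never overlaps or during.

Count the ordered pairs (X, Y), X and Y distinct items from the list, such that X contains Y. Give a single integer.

2

Checking all 90 ordered pairs for relation 'contains'; matching pairs in alphabetical order:
(epsilon, lambda): epsilon contains lambda ✓
(eta, lambda): eta contains lambda ✓
Count: 2.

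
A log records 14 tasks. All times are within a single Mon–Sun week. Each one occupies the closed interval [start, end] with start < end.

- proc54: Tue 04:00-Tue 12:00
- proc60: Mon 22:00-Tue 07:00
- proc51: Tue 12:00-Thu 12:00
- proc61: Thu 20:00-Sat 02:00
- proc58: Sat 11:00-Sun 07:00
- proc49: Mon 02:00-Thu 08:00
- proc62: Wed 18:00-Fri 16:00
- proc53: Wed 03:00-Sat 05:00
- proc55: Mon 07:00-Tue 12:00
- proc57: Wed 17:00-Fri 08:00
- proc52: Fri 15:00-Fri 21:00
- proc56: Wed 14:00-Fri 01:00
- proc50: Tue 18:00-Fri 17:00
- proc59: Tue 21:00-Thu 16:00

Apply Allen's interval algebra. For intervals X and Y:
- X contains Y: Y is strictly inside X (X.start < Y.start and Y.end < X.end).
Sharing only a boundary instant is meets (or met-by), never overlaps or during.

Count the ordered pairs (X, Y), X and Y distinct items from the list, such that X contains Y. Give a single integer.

14

Checking all 182 ordered pairs for relation 'contains'; matching pairs in alphabetical order:
(proc49, proc54): proc49 contains proc54 ✓
(proc49, proc55): proc49 contains proc55 ✓
(proc49, proc60): proc49 contains proc60 ✓
(proc50, proc56): proc50 contains proc56 ✓
(proc50, proc57): proc50 contains proc57 ✓
(proc50, proc59): proc50 contains proc59 ✓
(proc50, proc62): proc50 contains proc62 ✓
(proc53, proc52): proc53 contains proc52 ✓
(proc53, proc56): proc53 contains proc56 ✓
(proc53, proc57): proc53 contains proc57 ✓
(proc53, proc61): proc53 contains proc61 ✓
(proc53, proc62): proc53 contains proc62 ✓
(proc55, proc60): proc55 contains proc60 ✓
(proc61, proc52): proc61 contains proc52 ✓
Count: 14.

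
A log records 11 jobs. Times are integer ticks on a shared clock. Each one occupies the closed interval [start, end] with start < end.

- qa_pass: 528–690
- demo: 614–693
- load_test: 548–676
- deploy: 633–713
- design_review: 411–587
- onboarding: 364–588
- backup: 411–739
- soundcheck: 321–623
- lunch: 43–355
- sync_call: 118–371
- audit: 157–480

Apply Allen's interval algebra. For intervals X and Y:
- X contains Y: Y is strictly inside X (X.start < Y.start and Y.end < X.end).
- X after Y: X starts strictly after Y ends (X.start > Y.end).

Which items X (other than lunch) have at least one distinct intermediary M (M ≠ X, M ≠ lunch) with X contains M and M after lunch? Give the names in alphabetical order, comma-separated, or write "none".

Target lunch = [43, 355].
Intermediaries M with M after lunch: backup, demo, deploy, design_review, load_test, onboarding, qa_pass.
Via backup — items with X contains backup: none.
Via demo — items with X contains demo: backup.
Via deploy — items with X contains deploy: backup.
Via design_review — items with X contains design_review: onboarding, soundcheck.
Via load_test — items with X contains load_test: backup, qa_pass.
Via onboarding — items with X contains onboarding: soundcheck.
Via qa_pass — items with X contains qa_pass: backup.
Union: backup, onboarding, qa_pass, soundcheck.

backup, onboarding, qa_pass, soundcheck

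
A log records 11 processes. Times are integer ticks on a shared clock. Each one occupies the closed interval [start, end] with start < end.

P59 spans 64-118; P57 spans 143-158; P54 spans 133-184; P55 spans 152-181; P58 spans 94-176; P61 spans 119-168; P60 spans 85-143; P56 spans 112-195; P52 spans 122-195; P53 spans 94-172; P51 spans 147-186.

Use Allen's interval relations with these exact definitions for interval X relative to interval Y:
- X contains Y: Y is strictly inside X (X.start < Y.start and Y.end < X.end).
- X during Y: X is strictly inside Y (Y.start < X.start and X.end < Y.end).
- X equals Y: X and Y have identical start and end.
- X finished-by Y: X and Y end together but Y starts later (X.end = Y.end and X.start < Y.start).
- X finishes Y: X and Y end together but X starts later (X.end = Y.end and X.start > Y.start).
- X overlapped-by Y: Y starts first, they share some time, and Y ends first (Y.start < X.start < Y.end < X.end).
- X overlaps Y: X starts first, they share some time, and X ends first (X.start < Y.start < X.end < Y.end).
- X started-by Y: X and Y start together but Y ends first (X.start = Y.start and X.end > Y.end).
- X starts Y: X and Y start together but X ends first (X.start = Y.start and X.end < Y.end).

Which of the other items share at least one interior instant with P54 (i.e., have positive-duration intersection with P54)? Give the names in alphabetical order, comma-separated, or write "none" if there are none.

P51, P52, P53, P55, P56, P57, P58, P60, P61

Target P54 = [133, 184].
P51 [147, 186] → overlapped-by → yes.
P52 [122, 195] → contains → yes.
P53 [94, 172] → overlaps → yes.
P55 [152, 181] → during → yes.
P56 [112, 195] → contains → yes.
P57 [143, 158] → during → yes.
P58 [94, 176] → overlaps → yes.
P59 [64, 118] → before → no.
P60 [85, 143] → overlaps → yes.
P61 [119, 168] → overlaps → yes.
Result: P51, P52, P53, P55, P56, P57, P58, P60, P61.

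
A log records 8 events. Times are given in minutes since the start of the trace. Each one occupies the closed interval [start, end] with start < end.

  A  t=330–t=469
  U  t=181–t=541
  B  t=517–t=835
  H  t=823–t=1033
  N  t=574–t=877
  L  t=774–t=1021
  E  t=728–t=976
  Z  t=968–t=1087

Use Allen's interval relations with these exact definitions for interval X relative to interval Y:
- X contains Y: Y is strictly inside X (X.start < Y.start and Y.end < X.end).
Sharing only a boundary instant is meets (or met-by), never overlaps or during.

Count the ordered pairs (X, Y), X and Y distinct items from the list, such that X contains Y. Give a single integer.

Checking all 56 ordered pairs for relation 'contains'; matching pairs in alphabetical order:
(U, A): U contains A ✓
Count: 1.

1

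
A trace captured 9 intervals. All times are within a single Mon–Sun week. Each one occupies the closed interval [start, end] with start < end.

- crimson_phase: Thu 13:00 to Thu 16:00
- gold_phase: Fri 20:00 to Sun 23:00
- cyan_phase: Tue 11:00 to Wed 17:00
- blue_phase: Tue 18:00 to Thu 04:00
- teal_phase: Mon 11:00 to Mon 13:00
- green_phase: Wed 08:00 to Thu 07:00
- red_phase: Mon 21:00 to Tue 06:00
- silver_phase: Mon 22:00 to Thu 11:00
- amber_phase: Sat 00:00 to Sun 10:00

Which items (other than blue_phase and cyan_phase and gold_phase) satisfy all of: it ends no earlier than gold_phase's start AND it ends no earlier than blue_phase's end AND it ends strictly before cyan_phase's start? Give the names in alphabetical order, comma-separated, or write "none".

none

Conditions: its end is no earlier than gold_phase's start (X.end >= Fri 20:00) AND its end is no earlier than blue_phase's end (X.end >= Thu 04:00) AND its end is strictly before cyan_phase's start (X.end < Tue 11:00).
amber_phase: end Sun 10:00 >= Fri 20:00? ✓; end Sun 10:00 >= Thu 04:00? ✓; end Sun 10:00 < Tue 11:00? ✗ → no.
crimson_phase: end Thu 16:00 >= Fri 20:00? ✗; end Thu 16:00 >= Thu 04:00? ✓; end Thu 16:00 < Tue 11:00? ✗ → no.
green_phase: end Thu 07:00 >= Fri 20:00? ✗; end Thu 07:00 >= Thu 04:00? ✓; end Thu 07:00 < Tue 11:00? ✗ → no.
red_phase: end Tue 06:00 >= Fri 20:00? ✗; end Tue 06:00 >= Thu 04:00? ✗; end Tue 06:00 < Tue 11:00? ✓ → no.
silver_phase: end Thu 11:00 >= Fri 20:00? ✗; end Thu 11:00 >= Thu 04:00? ✓; end Thu 11:00 < Tue 11:00? ✗ → no.
teal_phase: end Mon 13:00 >= Fri 20:00? ✗; end Mon 13:00 >= Thu 04:00? ✗; end Mon 13:00 < Tue 11:00? ✓ → no.
Result: none.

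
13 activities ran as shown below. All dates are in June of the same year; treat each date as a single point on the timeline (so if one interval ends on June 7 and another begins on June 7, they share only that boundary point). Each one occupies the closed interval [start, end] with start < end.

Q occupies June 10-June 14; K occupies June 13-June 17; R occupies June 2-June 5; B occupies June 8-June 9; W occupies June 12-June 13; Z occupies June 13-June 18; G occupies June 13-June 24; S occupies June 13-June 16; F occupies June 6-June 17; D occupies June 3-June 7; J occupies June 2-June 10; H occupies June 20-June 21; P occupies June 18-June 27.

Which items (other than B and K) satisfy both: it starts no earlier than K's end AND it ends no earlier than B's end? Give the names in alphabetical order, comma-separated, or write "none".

H, P

Conditions: its start is no earlier than K's end (X.start >= June 17) AND its end is no earlier than B's end (X.end >= June 9).
D: start June 3 >= June 17? ✗; end June 7 >= June 9? ✗ → no.
F: start June 6 >= June 17? ✗; end June 17 >= June 9? ✓ → no.
G: start June 13 >= June 17? ✗; end June 24 >= June 9? ✓ → no.
H: start June 20 >= June 17? ✓; end June 21 >= June 9? ✓ → yes.
J: start June 2 >= June 17? ✗; end June 10 >= June 9? ✓ → no.
P: start June 18 >= June 17? ✓; end June 27 >= June 9? ✓ → yes.
Q: start June 10 >= June 17? ✗; end June 14 >= June 9? ✓ → no.
R: start June 2 >= June 17? ✗; end June 5 >= June 9? ✗ → no.
S: start June 13 >= June 17? ✗; end June 16 >= June 9? ✓ → no.
W: start June 12 >= June 17? ✗; end June 13 >= June 9? ✓ → no.
Z: start June 13 >= June 17? ✗; end June 18 >= June 9? ✓ → no.
Result: H, P.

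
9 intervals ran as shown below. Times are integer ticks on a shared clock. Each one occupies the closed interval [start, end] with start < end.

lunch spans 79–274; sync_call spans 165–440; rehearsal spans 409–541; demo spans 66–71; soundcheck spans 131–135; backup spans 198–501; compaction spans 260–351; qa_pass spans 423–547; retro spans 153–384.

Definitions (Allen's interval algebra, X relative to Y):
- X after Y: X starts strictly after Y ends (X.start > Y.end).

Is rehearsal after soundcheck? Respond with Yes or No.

rehearsal = [409, 541], soundcheck = [131, 135].
Actual relation of rehearsal to soundcheck: after.
Asked whether 'after' holds → Yes.

Yes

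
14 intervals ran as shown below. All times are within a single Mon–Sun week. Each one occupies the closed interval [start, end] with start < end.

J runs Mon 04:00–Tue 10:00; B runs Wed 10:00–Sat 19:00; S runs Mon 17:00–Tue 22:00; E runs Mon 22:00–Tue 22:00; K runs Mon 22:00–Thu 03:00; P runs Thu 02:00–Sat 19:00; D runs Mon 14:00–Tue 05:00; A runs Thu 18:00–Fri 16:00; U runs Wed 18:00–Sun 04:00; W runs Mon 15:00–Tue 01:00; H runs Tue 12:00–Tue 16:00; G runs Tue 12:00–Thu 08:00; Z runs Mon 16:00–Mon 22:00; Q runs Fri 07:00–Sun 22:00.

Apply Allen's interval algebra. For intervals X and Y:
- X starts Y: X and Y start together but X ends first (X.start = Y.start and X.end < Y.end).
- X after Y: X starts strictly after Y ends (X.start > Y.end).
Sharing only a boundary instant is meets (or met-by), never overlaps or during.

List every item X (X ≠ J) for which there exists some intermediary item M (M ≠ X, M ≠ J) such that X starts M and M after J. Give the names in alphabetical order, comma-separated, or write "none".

H

Target J = [Mon 04:00, Tue 10:00].
Intermediaries M with M after J: A, B, G, H, P, Q, U.
Via A — items with X starts A: none.
Via B — items with X starts B: none.
Via G — items with X starts G: H.
Via H — items with X starts H: none.
Via P — items with X starts P: none.
Via Q — items with X starts Q: none.
Via U — items with X starts U: none.
Union: H.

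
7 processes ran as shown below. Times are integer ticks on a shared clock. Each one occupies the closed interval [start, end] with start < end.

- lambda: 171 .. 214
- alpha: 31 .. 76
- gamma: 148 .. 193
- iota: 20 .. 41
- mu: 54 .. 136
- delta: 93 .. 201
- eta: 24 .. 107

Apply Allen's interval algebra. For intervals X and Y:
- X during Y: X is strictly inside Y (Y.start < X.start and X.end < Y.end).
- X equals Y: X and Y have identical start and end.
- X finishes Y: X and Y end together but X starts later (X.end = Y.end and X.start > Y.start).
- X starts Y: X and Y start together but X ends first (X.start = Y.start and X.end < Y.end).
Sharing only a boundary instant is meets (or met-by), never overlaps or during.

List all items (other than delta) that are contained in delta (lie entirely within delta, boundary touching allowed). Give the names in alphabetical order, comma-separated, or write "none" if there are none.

Target delta = [93, 201].
alpha [31, 76] → before → no.
eta [24, 107] → overlaps → no.
gamma [148, 193] → during → yes.
iota [20, 41] → before → no.
lambda [171, 214] → overlapped-by → no.
mu [54, 136] → overlaps → no.
Result: gamma.

gamma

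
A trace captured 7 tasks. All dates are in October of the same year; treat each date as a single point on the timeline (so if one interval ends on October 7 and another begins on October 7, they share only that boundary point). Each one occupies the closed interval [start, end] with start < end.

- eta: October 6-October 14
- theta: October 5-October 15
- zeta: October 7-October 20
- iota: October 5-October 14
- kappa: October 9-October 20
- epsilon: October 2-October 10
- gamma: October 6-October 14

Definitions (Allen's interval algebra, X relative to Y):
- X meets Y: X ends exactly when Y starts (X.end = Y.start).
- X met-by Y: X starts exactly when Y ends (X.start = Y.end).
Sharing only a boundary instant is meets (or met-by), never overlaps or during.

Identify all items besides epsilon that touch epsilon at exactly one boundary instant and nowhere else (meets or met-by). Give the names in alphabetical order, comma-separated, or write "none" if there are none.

none

Target epsilon = [October 2, October 10].
eta [October 6, October 14] → overlapped-by → no.
gamma [October 6, October 14] → overlapped-by → no.
iota [October 5, October 14] → overlapped-by → no.
kappa [October 9, October 20] → overlapped-by → no.
theta [October 5, October 15] → overlapped-by → no.
zeta [October 7, October 20] → overlapped-by → no.
Result: none.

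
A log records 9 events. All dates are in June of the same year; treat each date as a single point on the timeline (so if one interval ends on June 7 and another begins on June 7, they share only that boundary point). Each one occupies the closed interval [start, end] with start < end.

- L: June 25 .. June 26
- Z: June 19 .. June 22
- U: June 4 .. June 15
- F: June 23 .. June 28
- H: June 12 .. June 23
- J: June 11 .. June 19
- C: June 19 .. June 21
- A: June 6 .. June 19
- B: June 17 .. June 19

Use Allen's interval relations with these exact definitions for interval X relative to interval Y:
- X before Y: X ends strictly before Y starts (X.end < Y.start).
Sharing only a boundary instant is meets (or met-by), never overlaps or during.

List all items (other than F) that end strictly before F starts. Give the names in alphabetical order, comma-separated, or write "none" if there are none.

Target F = [June 23, June 28].
A [June 6, June 19] → before → yes.
B [June 17, June 19] → before → yes.
C [June 19, June 21] → before → yes.
H [June 12, June 23] → meets → no.
J [June 11, June 19] → before → yes.
L [June 25, June 26] → during → no.
U [June 4, June 15] → before → yes.
Z [June 19, June 22] → before → yes.
Result: A, B, C, J, U, Z.

A, B, C, J, U, Z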